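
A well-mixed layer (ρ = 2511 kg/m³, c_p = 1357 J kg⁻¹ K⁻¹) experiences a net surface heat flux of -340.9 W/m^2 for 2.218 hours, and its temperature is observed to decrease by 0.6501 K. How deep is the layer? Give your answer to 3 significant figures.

1.23 m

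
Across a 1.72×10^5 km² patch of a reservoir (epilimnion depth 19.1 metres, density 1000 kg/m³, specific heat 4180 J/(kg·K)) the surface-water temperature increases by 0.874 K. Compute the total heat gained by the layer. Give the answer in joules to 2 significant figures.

1.2×10^19 J

Areal heat capacity C = ρ c_p D = 1000 × 4180 × 19.1 = 7.98×10^7 J/(m²·K).
Heat per unit area: q = C ΔT = 7.98×10^7 × 0.874 = 6.98×10^7 J/m².
Total heat: Q = q × A = 6.98×10^7 × (1.72×10^5 × 10⁶ m²) = 1.20×10^19 J.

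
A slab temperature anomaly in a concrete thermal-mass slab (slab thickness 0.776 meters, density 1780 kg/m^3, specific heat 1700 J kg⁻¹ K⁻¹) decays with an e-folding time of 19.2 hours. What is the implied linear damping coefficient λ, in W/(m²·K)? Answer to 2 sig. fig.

34

Areal heat capacity C = ρ c_p D = 1780 × 1700 × 0.776 = 2.35×10^6 J/(m^2 K).
τ = 19.2 hours = 69100 s.
λ = C / τ = 2.35×10^6 / 69100 = 34.0 W/(m²·K).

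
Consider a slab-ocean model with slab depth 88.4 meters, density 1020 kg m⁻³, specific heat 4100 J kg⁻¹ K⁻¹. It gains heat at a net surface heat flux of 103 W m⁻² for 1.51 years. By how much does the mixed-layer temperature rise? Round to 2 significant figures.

13 K

Areal heat capacity C = ρ c_p D = 1020 × 4100 × 88.4 = 3.70×10^8 J/(m²·K).
Net heat input Q = F Δt = 103 × (1.51 years × 3.156×10^7 s/year) = 4.91×10^9 J/m².
ΔT = Q / C = 4.91×10^9 / 3.70×10^8 = 13.3 K.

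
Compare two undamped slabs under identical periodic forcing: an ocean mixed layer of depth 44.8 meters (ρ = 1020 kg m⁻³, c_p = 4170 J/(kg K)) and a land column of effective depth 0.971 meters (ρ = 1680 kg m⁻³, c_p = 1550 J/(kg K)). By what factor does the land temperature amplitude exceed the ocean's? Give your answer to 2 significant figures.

C_ocean = 1020 × 4170 × 44.8 = 1.91×10^8 J/(m²·K).
C_land = 1680 × 1550 × 0.971 = 2.53×10^6 J/(m²·K).
Undamped amplitude ∝ 1/C, so A_land/A_ocean = C_ocean/C_land = 75.4.

75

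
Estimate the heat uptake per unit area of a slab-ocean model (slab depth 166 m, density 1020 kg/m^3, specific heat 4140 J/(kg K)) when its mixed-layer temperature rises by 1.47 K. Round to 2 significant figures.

1.0×10^9

Areal heat capacity C = ρ c_p D = 1020 × 4140 × 166 = 7.01×10^8 J/(m^2 K).
ΔQ = C ΔT = 7.01×10^8 × 1.47 = 1.03×10^9 J/m².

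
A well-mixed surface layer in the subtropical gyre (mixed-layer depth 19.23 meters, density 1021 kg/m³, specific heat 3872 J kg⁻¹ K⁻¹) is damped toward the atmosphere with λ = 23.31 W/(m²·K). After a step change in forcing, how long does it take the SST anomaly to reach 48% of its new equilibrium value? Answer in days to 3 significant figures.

24.7 days

Areal heat capacity C = ρ c_p D = 1021 × 3872 × 19.23 = 7.60×10^7 J/(m^2 K).
τ = C / λ = 7.60×10^7 / 23.31 = 3.26×10^6 s.
Fraction reached: 1 − e^(−t/τ) = 0.48 ⇒ t = −τ ln(1 − 0.48) = τ × 0.654.
t = 2.13×10^6 s = 24.7 days.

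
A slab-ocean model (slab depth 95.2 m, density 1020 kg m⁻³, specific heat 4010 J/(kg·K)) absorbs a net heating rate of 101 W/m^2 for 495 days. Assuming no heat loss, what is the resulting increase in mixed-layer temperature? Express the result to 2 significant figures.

Areal heat capacity C = ρ c_p D = 1020 × 4010 × 95.2 = 3.89×10^8 J/(m^2 K).
Net heat input Q = F Δt = 101 × (495 days × 86400 s/day) = 4.32×10^9 J/m².
ΔT = Q / C = 4.32×10^9 / 3.89×10^8 = 11.1 K.

11 K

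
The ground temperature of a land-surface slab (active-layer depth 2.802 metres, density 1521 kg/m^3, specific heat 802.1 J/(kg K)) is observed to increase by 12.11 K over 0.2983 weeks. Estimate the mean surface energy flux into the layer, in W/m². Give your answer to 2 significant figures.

230

Areal heat capacity C = ρ c_p D = 1521 × 802.1 × 2.802 = 3.42×10^6 J/(m²·K).
Required heat per unit area: Q = C ΔT = 3.42×10^6 × 12.11 = 4.14×10^7 J/m².
Flux F = Q / Δt = 4.14×10^7 / 1.80×10^5 s = 229 W/m².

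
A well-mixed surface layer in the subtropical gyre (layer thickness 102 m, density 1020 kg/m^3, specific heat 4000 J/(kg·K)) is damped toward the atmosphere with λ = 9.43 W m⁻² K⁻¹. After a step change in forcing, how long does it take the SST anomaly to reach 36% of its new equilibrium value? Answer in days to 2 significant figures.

230 days

Areal heat capacity C = ρ c_p D = 1020 × 4000 × 102 = 4.16×10^8 J/(m^2 K).
τ = C / λ = 4.16×10^8 / 9.43 = 4.41×10^7 s.
Fraction reached: 1 − e^(−t/τ) = 0.36 ⇒ t = −τ ln(1 − 0.36) = τ × 0.446.
t = 1.97×10^7 s = 228 days.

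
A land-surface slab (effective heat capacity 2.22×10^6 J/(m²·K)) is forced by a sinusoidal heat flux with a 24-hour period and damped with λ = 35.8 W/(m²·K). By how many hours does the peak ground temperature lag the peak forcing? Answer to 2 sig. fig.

Areal heat capacity C = 2.22×10^6 J/(m²·K) (given).
ω = 2π / 86400 s = 7.27×10^-5 s⁻¹.
Phase lag φ = arctan(Cω/λ) = arctan(161/35.8) = 1.35 rad.
Time lag = φ / ω = 1.35 / 7.27×10^-5 = 18600 s = 5.17 hours.

5.2 hours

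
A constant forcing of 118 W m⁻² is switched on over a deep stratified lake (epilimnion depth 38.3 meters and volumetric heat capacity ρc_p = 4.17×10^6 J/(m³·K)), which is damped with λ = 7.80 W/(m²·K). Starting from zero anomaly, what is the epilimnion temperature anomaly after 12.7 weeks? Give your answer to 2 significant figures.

4.7 K

Areal heat capacity C = ρc_p × D = 4.17×10^6 × 38.3 = 1.60×10^8 J m⁻² K⁻¹.
τ = C / λ = 1.60×10^8 / 7.80 = 2.05×10^7 s.
Equilibrium anomaly ΔT_eq = F / λ = 118 / 7.80 = 15.1 K.
t = 12.7 weeks = 7.68×10^6 s, so t/τ = 0.375.
ΔT(t) = ΔT_eq (1 − e^(−t/τ)) = 15.1 × (1 − e^−0.375) = 4.73 K.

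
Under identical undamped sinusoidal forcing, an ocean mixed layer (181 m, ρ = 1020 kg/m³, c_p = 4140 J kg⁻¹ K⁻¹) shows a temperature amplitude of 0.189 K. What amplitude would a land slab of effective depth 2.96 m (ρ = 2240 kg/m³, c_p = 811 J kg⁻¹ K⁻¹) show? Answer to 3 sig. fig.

26.9 K

C_ocean = 7.64×10^8 J/(m²·K); C_land = 5.38×10^6 J/(m²·K).
A ∝ 1/C ⇒ A_land = A_ocean × C_ocean/C_land = 0.189 × 142 = 26.9 K.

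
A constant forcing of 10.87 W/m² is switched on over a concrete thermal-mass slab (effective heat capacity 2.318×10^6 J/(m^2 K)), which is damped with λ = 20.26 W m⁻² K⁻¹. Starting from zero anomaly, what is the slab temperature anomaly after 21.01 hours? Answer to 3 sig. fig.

Areal heat capacity C = 2.318×10^6 J/(m^2 K) (given).
τ = C / λ = 2.32×10^6 / 20.26 = 1.14×10^5 s.
Equilibrium anomaly ΔT_eq = F / λ = 10.87 / 20.26 = 0.537 K.
t = 21.01 hours = 75600 s, so t/τ = 0.661.
ΔT(t) = ΔT_eq (1 − e^(−t/τ)) = 0.537 × (1 − e^−0.661) = 0.260 K.

0.260 K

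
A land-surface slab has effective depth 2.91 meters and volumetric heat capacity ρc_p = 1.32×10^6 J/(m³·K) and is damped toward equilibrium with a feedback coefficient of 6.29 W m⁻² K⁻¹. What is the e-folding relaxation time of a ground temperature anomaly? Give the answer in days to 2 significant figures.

7.1 days

Areal heat capacity C = ρc_p × D = 1.32×10^6 × 2.91 = 3.84×10^6 J/(m²·K).
Relaxation time τ = C / λ = 3.84×10^6 / 6.29 = 6.11×10^5 s.
In days: 6.11×10^5 s / (86400 s/day) = 7.07 days.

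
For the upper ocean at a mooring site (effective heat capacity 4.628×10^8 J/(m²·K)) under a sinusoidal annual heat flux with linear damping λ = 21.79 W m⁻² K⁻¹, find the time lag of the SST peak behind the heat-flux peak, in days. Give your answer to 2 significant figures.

78 days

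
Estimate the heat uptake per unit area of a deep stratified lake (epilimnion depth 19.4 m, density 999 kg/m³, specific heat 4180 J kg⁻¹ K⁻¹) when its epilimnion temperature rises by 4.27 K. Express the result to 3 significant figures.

Areal heat capacity C = ρ c_p D = 999 × 4180 × 19.4 = 8.10×10^7 J m⁻² K⁻¹.
ΔQ = C ΔT = 8.10×10^7 × 4.27 = 3.46×10^8 J/m².

3.46×10^8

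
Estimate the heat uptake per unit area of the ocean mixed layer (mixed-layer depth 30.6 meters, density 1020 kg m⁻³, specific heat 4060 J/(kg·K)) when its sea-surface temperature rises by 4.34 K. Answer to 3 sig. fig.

5.50×10^8

Areal heat capacity C = ρ c_p D = 1020 × 4060 × 30.6 = 1.27×10^8 J/(m^2 K).
ΔQ = C ΔT = 1.27×10^8 × 4.34 = 5.50×10^8 J/m².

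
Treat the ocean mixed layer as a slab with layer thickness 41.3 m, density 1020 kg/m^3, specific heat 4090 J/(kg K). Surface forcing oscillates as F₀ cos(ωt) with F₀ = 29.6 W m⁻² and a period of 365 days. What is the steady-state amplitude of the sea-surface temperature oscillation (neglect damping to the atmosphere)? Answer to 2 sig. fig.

Areal heat capacity C = ρ c_p D = 1020 × 4090 × 41.3 = 1.72×10^8 J/(m²·K).
Angular frequency ω = 2π / T = 2π / 3.15×10^7 s = 1.99×10^-7 s⁻¹.
Cω = 1.72×10^8 × 1.99×10^-7 = 34.3 W/(m²·K).
Amplitude A = F₀ / (Cω) = 29.6 / 34.3 = 0.862 K.

0.86 K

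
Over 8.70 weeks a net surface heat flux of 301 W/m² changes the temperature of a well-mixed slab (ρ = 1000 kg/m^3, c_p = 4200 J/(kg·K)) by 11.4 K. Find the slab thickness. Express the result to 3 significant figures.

33.1 m

Heat input Q = F Δt = 301 × 5.26×10^6 s = 1.58×10^9 J/m².
Required areal heat capacity C = Q / ΔT = 1.39×10^8 J/(m²·K).
Depth D = C / (ρ c_p) = 1.39×10^8 / (1000 × 4200) = 33.1 m.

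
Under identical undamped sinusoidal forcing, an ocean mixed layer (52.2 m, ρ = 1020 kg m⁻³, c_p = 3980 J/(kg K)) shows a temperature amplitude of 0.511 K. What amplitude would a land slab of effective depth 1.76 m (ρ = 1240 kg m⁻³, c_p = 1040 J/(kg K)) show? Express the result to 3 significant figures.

C_ocean = 2.12×10^8 J/(m²·K); C_land = 2.27×10^6 J/(m²·K).
A ∝ 1/C ⇒ A_land = A_ocean × C_ocean/C_land = 0.511 × 93.4 = 47.7 K.

47.7 K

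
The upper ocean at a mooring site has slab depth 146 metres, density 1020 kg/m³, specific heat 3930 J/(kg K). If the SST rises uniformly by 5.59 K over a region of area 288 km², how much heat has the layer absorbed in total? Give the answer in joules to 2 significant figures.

Areal heat capacity C = ρ c_p D = 1020 × 3930 × 146 = 5.85×10^8 J/(m²·K).
Heat per unit area: q = C ΔT = 5.85×10^8 × 5.59 = 3.27×10^9 J/m².
Total heat: Q = q × A = 3.27×10^9 × (288 × 10⁶ m²) = 9.42×10^17 J.

9.4×10^17 J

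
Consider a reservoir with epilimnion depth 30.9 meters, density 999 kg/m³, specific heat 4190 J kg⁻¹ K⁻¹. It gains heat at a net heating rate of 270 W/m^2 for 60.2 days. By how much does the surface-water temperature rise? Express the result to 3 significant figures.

Areal heat capacity C = ρ c_p D = 999 × 4190 × 30.9 = 1.29×10^8 J m⁻² K⁻¹.
Net heat input Q = F Δt = 270 × (60.2 days × 86400 s/day) = 1.40×10^9 J/m².
ΔT = Q / C = 1.40×10^9 / 1.29×10^8 = 10.9 K.

10.9 K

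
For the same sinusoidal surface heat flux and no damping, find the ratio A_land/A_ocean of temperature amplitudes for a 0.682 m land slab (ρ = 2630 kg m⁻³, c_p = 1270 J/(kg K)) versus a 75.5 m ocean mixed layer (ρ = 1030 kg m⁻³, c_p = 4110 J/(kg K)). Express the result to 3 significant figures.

140

C_ocean = 1030 × 4110 × 75.5 = 3.20×10^8 J/(m²·K).
C_land = 2630 × 1270 × 0.682 = 2.28×10^6 J/(m²·K).
Undamped amplitude ∝ 1/C, so A_land/A_ocean = C_ocean/C_land = 140.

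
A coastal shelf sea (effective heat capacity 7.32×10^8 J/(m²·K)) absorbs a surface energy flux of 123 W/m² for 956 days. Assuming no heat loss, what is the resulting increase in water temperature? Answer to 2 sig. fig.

Areal heat capacity C = 7.32×10^8 J/(m²·K) (given).
Net heat input Q = F Δt = 123 × (956 days × 86400 s/day) = 1.02×10^10 J/m².
ΔT = Q / C = 1.02×10^10 / 7.32×10^8 = 13.9 K.

14 K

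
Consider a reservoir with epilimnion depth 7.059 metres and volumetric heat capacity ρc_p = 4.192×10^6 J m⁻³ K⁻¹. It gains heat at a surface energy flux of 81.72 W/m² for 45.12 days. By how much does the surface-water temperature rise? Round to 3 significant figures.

10.8 K

Areal heat capacity C = ρc_p × D = 4.192×10^6 × 7.059 = 2.96×10^7 J/(m^2 K).
Net heat input Q = F Δt = 81.72 × (45.12 days × 86400 s/day) = 3.19×10^8 J/m².
ΔT = Q / C = 3.19×10^8 / 2.96×10^7 = 10.8 K.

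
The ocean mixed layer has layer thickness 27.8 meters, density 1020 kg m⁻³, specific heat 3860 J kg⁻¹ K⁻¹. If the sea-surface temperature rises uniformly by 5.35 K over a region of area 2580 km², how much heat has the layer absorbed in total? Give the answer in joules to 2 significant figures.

1.5×10^18 J

Areal heat capacity C = ρ c_p D = 1020 × 3860 × 27.8 = 1.09×10^8 J m⁻² K⁻¹.
Heat per unit area: q = C ΔT = 1.09×10^8 × 5.35 = 5.86×10^8 J/m².
Total heat: Q = q × A = 5.86×10^8 × (2580 × 10⁶ m²) = 1.51×10^18 J.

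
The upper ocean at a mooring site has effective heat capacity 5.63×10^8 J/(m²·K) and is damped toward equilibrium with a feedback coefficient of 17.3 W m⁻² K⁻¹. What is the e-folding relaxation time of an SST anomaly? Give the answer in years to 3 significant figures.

Areal heat capacity C = 5.63×10^8 J/(m²·K) (given).
Relaxation time τ = C / λ = 5.63×10^8 / 17.3 = 3.25×10^7 s.
In years: 3.25×10^7 s / (3.156×10^7 s/year) = 1.03 years.

1.03 years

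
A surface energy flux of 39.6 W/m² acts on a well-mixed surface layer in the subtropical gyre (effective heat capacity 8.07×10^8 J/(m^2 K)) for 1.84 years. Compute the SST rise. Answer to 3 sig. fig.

2.85 K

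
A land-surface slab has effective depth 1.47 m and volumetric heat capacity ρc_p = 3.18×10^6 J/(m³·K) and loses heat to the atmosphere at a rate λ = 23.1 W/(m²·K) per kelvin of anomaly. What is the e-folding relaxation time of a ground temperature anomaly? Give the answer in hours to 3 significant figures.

56.2 hours

Areal heat capacity C = ρc_p × D = 3.18×10^6 × 1.47 = 4.67×10^6 J/(m²·K).
Relaxation time τ = C / λ = 4.67×10^6 / 23.1 = 2.02×10^5 s.
In hours: 2.02×10^5 s / (3600 s/hour) = 56.2 hours.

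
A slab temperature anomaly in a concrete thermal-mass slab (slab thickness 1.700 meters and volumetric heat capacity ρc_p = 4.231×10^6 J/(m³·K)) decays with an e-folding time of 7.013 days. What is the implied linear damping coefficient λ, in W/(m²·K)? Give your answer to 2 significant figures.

Areal heat capacity C = ρc_p × D = 4.231×10^6 × 1.700 = 7.19×10^6 J/(m²·K).
τ = 7.013 days = 6.06×10^5 s.
λ = C / τ = 7.19×10^6 / 6.06×10^5 = 11.9 W/(m²·K).

12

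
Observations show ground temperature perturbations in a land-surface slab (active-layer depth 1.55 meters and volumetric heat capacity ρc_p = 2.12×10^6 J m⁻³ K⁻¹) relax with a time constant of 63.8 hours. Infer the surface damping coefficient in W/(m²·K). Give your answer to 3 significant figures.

Areal heat capacity C = ρc_p × D = 2.12×10^6 × 1.55 = 3.29×10^6 J/(m^2 K).
τ = 63.8 hours = 2.30×10^5 s.
λ = C / τ = 3.29×10^6 / 2.30×10^5 = 14.3 W/(m²·K).

14.3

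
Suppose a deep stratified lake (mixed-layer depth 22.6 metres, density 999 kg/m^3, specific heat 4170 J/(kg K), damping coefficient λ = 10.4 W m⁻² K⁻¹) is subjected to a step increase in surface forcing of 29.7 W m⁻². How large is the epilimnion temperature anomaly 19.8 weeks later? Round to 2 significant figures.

2.1 K

Areal heat capacity C = ρ c_p D = 999 × 4170 × 22.6 = 9.41×10^7 J/(m^2 K).
τ = C / λ = 9.41×10^7 / 10.4 = 9.05×10^6 s.
Equilibrium anomaly ΔT_eq = F / λ = 29.7 / 10.4 = 2.86 K.
t = 19.8 weeks = 1.20×10^7 s, so t/τ = 1.32.
ΔT(t) = ΔT_eq (1 − e^(−t/τ)) = 2.86 × (1 − e^−1.32) = 2.10 K.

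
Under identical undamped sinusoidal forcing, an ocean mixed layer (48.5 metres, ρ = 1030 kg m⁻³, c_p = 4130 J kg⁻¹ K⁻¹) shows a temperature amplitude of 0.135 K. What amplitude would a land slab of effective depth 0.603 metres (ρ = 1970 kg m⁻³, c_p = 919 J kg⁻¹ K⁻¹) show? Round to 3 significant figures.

C_ocean = 2.06×10^8 J/(m²·K); C_land = 1.09×10^6 J/(m²·K).
A ∝ 1/C ⇒ A_land = A_ocean × C_ocean/C_land = 0.135 × 189 = 25.5 K.

25.5 K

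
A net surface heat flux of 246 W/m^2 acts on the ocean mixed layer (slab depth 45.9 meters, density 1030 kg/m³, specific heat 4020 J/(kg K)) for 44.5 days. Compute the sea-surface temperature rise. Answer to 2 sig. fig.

Areal heat capacity C = ρ c_p D = 1030 × 4020 × 45.9 = 1.90×10^8 J/(m²·K).
Net heat input Q = F Δt = 246 × (44.5 days × 86400 s/day) = 9.46×10^8 J/m².
ΔT = Q / C = 9.46×10^8 / 1.90×10^8 = 4.98 K.

5.0 K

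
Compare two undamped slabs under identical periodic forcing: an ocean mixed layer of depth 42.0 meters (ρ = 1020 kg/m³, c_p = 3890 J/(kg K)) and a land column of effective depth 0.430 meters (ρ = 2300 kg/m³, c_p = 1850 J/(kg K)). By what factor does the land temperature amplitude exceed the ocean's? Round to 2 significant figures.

91

C_ocean = 1020 × 3890 × 42.0 = 1.67×10^8 J/(m²·K).
C_land = 2300 × 1850 × 0.430 = 1.83×10^6 J/(m²·K).
Undamped amplitude ∝ 1/C, so A_land/A_ocean = C_ocean/C_land = 91.1.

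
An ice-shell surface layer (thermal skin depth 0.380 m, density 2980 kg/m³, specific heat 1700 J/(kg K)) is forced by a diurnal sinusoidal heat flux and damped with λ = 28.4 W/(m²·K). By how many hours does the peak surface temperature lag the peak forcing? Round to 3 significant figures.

5.24 hours

Areal heat capacity C = ρ c_p D = 2980 × 1700 × 0.380 = 1.93×10^6 J/(m²·K).
ω = 2π / 86400 s = 7.27×10^-5 s⁻¹.
Phase lag φ = arctan(Cω/λ) = arctan(140/28.4) = 1.37 rad.
Time lag = φ / ω = 1.37 / 7.27×10^-5 = 18800 s = 5.24 hours.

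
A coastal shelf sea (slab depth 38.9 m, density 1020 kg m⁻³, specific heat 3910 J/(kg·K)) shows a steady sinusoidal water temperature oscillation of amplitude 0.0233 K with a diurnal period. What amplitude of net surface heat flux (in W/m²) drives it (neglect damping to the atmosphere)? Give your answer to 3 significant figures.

263

Areal heat capacity C = ρ c_p D = 1020 × 3910 × 38.9 = 1.55×10^8 J/(m^2 K).
ω = 2π / 86400 s = 7.27×10^-5 s⁻¹.
Cω = 1.55×10^8 × 7.27×10^-5 = 11300 W/(m²·K).
F₀ = A × Cω = 0.0233 × 11300 = 263 W/m².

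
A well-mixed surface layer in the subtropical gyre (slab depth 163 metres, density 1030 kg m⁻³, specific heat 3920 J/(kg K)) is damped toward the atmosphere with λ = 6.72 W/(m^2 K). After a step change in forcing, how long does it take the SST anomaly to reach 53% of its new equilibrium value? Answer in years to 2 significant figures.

Areal heat capacity C = ρ c_p D = 1030 × 3920 × 163 = 6.58×10^8 J/(m^2 K).
τ = C / λ = 6.58×10^8 / 6.72 = 9.79×10^7 s.
Fraction reached: 1 − e^(−t/τ) = 0.53 ⇒ t = −τ ln(1 − 0.53) = τ × 0.755.
t = 7.39×10^7 s = 2.34 years.

2.3 years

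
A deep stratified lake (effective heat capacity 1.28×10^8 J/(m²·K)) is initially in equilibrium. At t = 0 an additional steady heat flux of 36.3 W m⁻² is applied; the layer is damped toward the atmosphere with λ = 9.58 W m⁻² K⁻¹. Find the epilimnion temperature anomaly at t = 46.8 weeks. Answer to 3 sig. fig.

Areal heat capacity C = 1.28×10^8 J/(m²·K) (given).
τ = C / λ = 1.28×10^8 / 9.58 = 1.34×10^7 s.
Equilibrium anomaly ΔT_eq = F / λ = 36.3 / 9.58 = 3.79 K.
t = 46.8 weeks = 2.83×10^7 s, so t/τ = 2.12.
ΔT(t) = ΔT_eq (1 − e^(−t/τ)) = 3.79 × (1 − e^−2.12) = 3.33 K.

3.33 K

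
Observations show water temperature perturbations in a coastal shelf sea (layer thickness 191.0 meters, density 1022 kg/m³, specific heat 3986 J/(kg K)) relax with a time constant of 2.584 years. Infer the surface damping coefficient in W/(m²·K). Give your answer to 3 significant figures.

9.54

Areal heat capacity C = ρ c_p D = 1022 × 3986 × 191.0 = 7.78×10^8 J m⁻² K⁻¹.
τ = 2.584 years = 8.15×10^7 s.
λ = C / τ = 7.78×10^8 / 8.15×10^7 = 9.54 W/(m²·K).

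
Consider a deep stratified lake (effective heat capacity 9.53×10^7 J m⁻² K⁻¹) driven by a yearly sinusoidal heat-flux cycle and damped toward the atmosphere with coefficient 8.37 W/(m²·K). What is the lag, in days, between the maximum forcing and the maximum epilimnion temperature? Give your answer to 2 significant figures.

67 days

Areal heat capacity C = 9.53×10^7 J m⁻² K⁻¹ (given).
ω = 2π / 3.15×10^7 s = 1.99×10^-7 s⁻¹.
Phase lag φ = arctan(Cω/λ) = arctan(19.0/8.37) = 1.16 rad.
Time lag = φ / ω = 1.16 / 1.99×10^-7 = 5.80×10^6 s = 67.1 days.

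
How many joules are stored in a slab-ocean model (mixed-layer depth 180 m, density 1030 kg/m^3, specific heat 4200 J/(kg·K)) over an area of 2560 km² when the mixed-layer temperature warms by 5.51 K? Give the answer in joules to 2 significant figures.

Areal heat capacity C = ρ c_p D = 1030 × 4200 × 180 = 7.79×10^8 J m⁻² K⁻¹.
Heat per unit area: q = C ΔT = 7.79×10^8 × 5.51 = 4.29×10^9 J/m².
Total heat: Q = q × A = 4.29×10^9 × (2560 × 10⁶ m²) = 1.10×10^19 J.

1.1×10^19 J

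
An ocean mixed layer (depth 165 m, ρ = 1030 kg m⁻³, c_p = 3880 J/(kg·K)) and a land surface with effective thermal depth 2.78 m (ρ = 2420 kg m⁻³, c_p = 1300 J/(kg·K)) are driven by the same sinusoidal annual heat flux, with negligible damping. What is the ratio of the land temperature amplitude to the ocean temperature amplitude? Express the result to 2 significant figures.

75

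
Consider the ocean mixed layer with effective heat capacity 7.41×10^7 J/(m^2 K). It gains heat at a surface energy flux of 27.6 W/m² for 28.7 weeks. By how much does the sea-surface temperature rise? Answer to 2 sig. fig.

6.5 K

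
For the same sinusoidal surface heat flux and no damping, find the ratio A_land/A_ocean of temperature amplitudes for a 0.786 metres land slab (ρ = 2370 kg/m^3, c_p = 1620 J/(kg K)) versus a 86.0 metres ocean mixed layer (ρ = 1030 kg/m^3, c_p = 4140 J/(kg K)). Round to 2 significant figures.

120

C_ocean = 1030 × 4140 × 86.0 = 3.67×10^8 J/(m²·K).
C_land = 2370 × 1620 × 0.786 = 3.02×10^6 J/(m²·K).
Undamped amplitude ∝ 1/C, so A_land/A_ocean = C_ocean/C_land = 122.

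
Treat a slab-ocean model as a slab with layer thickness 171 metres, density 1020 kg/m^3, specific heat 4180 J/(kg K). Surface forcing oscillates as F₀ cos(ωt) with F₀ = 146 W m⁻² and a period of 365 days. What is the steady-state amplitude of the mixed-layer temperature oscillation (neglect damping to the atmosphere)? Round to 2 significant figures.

Areal heat capacity C = ρ c_p D = 1020 × 4180 × 171 = 7.29×10^8 J/(m^2 K).
Angular frequency ω = 2π / T = 2π / 3.15×10^7 s = 1.99×10^-7 s⁻¹.
Cω = 7.29×10^8 × 1.99×10^-7 = 145 W/(m²·K).
Amplitude A = F₀ / (Cω) = 146 / 145 = 1.01 K.

1.0 K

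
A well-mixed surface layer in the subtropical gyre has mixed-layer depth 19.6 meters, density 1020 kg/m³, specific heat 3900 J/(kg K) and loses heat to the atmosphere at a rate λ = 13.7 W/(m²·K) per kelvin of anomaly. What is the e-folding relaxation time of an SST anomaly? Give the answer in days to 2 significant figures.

66 days

Areal heat capacity C = ρ c_p D = 1020 × 3900 × 19.6 = 7.80×10^7 J/(m²·K).
Relaxation time τ = C / λ = 7.80×10^7 / 13.7 = 5.69×10^6 s.
In days: 5.69×10^6 s / (86400 s/day) = 65.9 days.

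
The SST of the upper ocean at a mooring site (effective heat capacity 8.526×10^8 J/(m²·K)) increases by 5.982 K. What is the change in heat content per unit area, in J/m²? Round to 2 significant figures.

5.1×10^9

Areal heat capacity C = 8.526×10^8 J/(m²·K) (given).
ΔQ = C ΔT = 8.53×10^8 × 5.982 = 5.10×10^9 J/m².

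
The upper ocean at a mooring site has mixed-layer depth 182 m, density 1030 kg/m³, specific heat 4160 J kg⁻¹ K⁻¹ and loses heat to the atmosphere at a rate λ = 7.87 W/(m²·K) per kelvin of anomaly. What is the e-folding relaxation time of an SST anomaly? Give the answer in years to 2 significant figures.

Areal heat capacity C = ρ c_p D = 1030 × 4160 × 182 = 7.80×10^8 J m⁻² K⁻¹.
Relaxation time τ = C / λ = 7.80×10^8 / 7.87 = 9.91×10^7 s.
In years: 9.91×10^7 s / (3.156×10^7 s/year) = 3.14 years.

3.1 years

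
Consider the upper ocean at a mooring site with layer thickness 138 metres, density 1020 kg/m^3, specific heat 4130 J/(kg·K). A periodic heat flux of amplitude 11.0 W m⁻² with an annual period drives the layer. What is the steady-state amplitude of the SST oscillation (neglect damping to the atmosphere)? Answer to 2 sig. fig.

0.095 K

Areal heat capacity C = ρ c_p D = 1020 × 4130 × 138 = 5.81×10^8 J/(m²·K).
Angular frequency ω = 2π / T = 2π / 3.15×10^7 s = 1.99×10^-7 s⁻¹.
Cω = 5.81×10^8 × 1.99×10^-7 = 116 W/(m²·K).
Amplitude A = F₀ / (Cω) = 11.0 / 116 = 0.0950 K.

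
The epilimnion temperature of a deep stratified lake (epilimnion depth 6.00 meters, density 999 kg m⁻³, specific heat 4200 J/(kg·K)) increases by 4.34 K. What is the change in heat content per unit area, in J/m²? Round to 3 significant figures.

Areal heat capacity C = ρ c_p D = 999 × 4200 × 6.00 = 2.52×10^7 J m⁻² K⁻¹.
ΔQ = C ΔT = 2.52×10^7 × 4.34 = 1.09×10^8 J/m².

1.09×10^8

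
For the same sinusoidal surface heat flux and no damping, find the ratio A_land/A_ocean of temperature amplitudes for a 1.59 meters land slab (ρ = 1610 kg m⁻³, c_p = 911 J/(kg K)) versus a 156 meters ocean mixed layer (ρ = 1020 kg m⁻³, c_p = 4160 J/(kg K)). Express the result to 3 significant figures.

284

C_ocean = 1020 × 4160 × 156 = 6.62×10^8 J/(m²·K).
C_land = 1610 × 911 × 1.59 = 2.33×10^6 J/(m²·K).
Undamped amplitude ∝ 1/C, so A_land/A_ocean = C_ocean/C_land = 284.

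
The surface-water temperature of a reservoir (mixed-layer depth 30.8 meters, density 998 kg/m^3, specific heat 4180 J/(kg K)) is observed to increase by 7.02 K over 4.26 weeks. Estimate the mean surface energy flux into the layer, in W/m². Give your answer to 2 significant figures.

350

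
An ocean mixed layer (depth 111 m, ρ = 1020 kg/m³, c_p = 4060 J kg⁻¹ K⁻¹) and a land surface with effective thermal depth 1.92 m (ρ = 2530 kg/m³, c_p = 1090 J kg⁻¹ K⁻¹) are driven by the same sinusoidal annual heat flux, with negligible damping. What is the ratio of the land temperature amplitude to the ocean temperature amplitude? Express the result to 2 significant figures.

C_ocean = 1020 × 4060 × 111 = 4.60×10^8 J/(m²·K).
C_land = 2530 × 1090 × 1.92 = 5.29×10^6 J/(m²·K).
Undamped amplitude ∝ 1/C, so A_land/A_ocean = C_ocean/C_land = 86.8.

87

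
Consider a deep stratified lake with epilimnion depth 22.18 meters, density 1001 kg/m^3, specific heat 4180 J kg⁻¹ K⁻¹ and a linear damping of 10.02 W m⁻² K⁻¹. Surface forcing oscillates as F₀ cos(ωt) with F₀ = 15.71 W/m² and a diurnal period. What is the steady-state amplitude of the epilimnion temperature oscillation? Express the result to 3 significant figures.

0.00233 K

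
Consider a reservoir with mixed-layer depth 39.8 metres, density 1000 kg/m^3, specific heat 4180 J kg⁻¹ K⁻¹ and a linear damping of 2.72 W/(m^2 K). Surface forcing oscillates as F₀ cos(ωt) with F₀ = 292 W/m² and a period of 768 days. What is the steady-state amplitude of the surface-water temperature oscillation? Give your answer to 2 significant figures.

Areal heat capacity C = ρ c_p D = 1000 × 4180 × 39.8 = 1.66×10^8 J m⁻² K⁻¹.
Angular frequency ω = 2π / T = 2π / 6.64×10^7 s = 9.47×10^-8 s⁻¹.
√((Cω)² + λ²) = √((15.8)² + 2.72²) = 16.0 W/(m²·K).
Amplitude A = F₀ / √((Cω)²+λ²) = 292 / 16.0 = 18.3 K.

18 K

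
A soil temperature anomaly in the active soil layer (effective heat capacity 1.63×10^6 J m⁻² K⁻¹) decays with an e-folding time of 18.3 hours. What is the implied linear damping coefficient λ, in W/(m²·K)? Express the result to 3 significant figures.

Areal heat capacity C = 1.63×10^6 J m⁻² K⁻¹ (given).
τ = 18.3 hours = 65900 s.
λ = C / τ = 1.63×10^6 / 65900 = 24.7 W/(m²·K).

24.7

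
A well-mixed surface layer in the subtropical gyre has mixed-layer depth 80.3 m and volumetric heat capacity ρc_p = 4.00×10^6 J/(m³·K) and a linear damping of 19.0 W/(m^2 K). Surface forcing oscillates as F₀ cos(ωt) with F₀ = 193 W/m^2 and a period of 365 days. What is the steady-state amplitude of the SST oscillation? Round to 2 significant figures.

2.9 K

Areal heat capacity C = ρc_p × D = 4.00×10^6 × 80.3 = 3.21×10^8 J/(m²·K).
Angular frequency ω = 2π / T = 2π / 3.15×10^7 s = 1.99×10^-7 s⁻¹.
√((Cω)² + λ²) = √((64.0)² + 19.0²) = 66.8 W/(m²·K).
Amplitude A = F₀ / √((Cω)²+λ²) = 193 / 66.8 = 2.89 K.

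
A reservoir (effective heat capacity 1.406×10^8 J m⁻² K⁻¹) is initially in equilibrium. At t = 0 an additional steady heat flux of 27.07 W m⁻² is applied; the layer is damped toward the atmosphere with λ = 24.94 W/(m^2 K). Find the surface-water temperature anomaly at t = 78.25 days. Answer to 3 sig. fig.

0.758 K

Areal heat capacity C = 1.406×10^8 J m⁻² K⁻¹ (given).
τ = C / λ = 1.41×10^8 / 24.94 = 5.64×10^6 s.
Equilibrium anomaly ΔT_eq = F / λ = 27.07 / 24.94 = 1.09 K.
t = 78.25 days = 6.76×10^6 s, so t/τ = 1.20.
ΔT(t) = ΔT_eq (1 − e^(−t/τ)) = 1.09 × (1 − e^−1.20) = 0.758 K.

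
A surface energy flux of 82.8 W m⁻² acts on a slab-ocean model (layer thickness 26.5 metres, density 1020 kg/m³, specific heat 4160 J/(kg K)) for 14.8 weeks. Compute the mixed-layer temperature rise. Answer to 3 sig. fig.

6.59 K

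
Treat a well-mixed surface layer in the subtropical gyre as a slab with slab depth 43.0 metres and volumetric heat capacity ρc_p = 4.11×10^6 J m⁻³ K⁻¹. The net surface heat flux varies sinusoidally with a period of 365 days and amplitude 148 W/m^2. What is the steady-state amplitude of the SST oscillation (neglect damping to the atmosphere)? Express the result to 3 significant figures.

4.20 K

Areal heat capacity C = ρc_p × D = 4.11×10^6 × 43.0 = 1.77×10^8 J m⁻² K⁻¹.
Angular frequency ω = 2π / T = 2π / 3.15×10^7 s = 1.99×10^-7 s⁻¹.
Cω = 1.77×10^8 × 1.99×10^-7 = 35.2 W/(m²·K).
Amplitude A = F₀ / (Cω) = 148 / 35.2 = 4.20 K.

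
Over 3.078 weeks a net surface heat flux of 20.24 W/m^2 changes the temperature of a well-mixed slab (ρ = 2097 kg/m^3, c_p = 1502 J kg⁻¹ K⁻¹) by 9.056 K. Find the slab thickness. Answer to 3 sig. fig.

1.32 m

Heat input Q = F Δt = 20.24 × 1.86×10^6 s = 3.77×10^7 J/m².
Required areal heat capacity C = Q / ΔT = 4.16×10^6 J/(m²·K).
Depth D = C / (ρ c_p) = 4.16×10^6 / (2097 × 1502) = 1.32 m.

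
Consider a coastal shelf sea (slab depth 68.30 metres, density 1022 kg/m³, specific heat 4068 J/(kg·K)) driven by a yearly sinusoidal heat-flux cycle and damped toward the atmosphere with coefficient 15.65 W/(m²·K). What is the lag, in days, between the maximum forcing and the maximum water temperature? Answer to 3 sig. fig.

Areal heat capacity C = ρ c_p D = 1022 × 4068 × 68.30 = 2.84×10^8 J/(m²·K).
ω = 2π / 3.15×10^7 s = 1.99×10^-7 s⁻¹.
Phase lag φ = arctan(Cω/λ) = arctan(56.6/15.65) = 1.30 rad.
Time lag = φ / ω = 1.30 / 1.99×10^-7 = 6.53×10^6 s = 75.6 days.

75.6 days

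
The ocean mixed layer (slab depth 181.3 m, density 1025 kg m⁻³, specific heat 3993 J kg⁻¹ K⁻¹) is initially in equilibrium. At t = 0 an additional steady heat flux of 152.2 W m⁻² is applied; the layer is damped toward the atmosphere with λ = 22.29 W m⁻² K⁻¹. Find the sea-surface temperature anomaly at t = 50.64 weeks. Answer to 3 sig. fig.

4.11 K

Areal heat capacity C = ρ c_p D = 1025 × 3993 × 181.3 = 7.42×10^8 J/(m^2 K).
τ = C / λ = 7.42×10^8 / 22.29 = 3.33×10^7 s.
Equilibrium anomaly ΔT_eq = F / λ = 152.2 / 22.29 = 6.83 K.
t = 50.64 weeks = 3.06×10^7 s, so t/τ = 0.920.
ΔT(t) = ΔT_eq (1 − e^(−t/τ)) = 6.83 × (1 − e^−0.920) = 4.11 K.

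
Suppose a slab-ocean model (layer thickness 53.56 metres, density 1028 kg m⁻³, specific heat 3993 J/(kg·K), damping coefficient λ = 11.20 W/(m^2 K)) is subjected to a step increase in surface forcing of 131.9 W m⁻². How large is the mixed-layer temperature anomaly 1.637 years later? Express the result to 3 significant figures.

10.9 K

Areal heat capacity C = ρ c_p D = 1028 × 3993 × 53.56 = 2.20×10^8 J/(m^2 K).
τ = C / λ = 2.20×10^8 / 11.20 = 1.96×10^7 s.
Equilibrium anomaly ΔT_eq = F / λ = 131.9 / 11.20 = 11.8 K.
t = 1.637 years = 5.17×10^7 s, so t/τ = 2.63.
ΔT(t) = ΔT_eq (1 − e^(−t/τ)) = 11.8 × (1 − e^−2.63) = 10.9 K.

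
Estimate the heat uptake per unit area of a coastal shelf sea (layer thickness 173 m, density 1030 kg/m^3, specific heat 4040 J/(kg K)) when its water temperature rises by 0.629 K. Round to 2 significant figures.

4.5×10^8

Areal heat capacity C = ρ c_p D = 1030 × 4040 × 173 = 7.20×10^8 J m⁻² K⁻¹.
ΔQ = C ΔT = 7.20×10^8 × 0.629 = 4.53×10^8 J/m².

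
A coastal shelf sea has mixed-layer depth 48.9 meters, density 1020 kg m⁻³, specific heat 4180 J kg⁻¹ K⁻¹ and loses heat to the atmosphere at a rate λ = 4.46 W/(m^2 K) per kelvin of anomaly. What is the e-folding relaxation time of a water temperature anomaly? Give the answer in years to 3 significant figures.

1.48 years

Areal heat capacity C = ρ c_p D = 1020 × 4180 × 48.9 = 2.08×10^8 J/(m^2 K).
Relaxation time τ = C / λ = 2.08×10^8 / 4.46 = 4.67×10^7 s.
In years: 4.67×10^7 s / (3.156×10^7 s/year) = 1.48 years.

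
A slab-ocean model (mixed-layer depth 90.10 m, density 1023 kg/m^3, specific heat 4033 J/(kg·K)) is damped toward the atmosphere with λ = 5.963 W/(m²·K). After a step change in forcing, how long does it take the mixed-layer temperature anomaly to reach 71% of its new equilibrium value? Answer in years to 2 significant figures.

2.4 years

Areal heat capacity C = ρ c_p D = 1023 × 4033 × 90.10 = 3.72×10^8 J m⁻² K⁻¹.
τ = C / λ = 3.72×10^8 / 5.963 = 6.23×10^7 s.
Fraction reached: 1 − e^(−t/τ) = 0.71 ⇒ t = −τ ln(1 − 0.71) = τ × 1.24.
t = 7.72×10^7 s = 2.45 years.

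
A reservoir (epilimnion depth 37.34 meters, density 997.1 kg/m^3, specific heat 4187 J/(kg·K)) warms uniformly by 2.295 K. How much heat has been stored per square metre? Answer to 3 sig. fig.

3.58×10^8

Areal heat capacity C = ρ c_p D = 997.1 × 4187 × 37.34 = 1.56×10^8 J m⁻² K⁻¹.
ΔQ = C ΔT = 1.56×10^8 × 2.295 = 3.58×10^8 J/m².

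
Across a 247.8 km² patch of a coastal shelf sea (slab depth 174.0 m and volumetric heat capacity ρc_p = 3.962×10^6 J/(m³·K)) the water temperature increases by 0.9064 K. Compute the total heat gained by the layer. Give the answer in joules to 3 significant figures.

1.55×10^17 J

Areal heat capacity C = ρc_p × D = 3.962×10^6 × 174.0 = 6.89×10^8 J/(m^2 K).
Heat per unit area: q = C ΔT = 6.89×10^8 × 0.9064 = 6.25×10^8 J/m².
Total heat: Q = q × A = 6.25×10^8 × (247.8 × 10⁶ m²) = 1.55×10^17 J.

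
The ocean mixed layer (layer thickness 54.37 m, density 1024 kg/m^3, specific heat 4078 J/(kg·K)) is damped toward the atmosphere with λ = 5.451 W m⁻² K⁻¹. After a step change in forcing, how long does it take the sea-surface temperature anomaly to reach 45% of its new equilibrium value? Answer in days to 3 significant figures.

288 days

Areal heat capacity C = ρ c_p D = 1024 × 4078 × 54.37 = 2.27×10^8 J m⁻² K⁻¹.
τ = C / λ = 2.27×10^8 / 5.451 = 4.17×10^7 s.
Fraction reached: 1 − e^(−t/τ) = 0.45 ⇒ t = −τ ln(1 − 0.45) = τ × 0.598.
t = 2.49×10^7 s = 288 days.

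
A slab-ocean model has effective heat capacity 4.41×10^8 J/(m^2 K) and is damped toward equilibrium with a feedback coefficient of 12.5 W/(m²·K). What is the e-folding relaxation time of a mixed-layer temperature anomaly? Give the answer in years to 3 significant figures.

1.12 years

Areal heat capacity C = 4.41×10^8 J/(m^2 K) (given).
Relaxation time τ = C / λ = 4.41×10^8 / 12.5 = 3.53×10^7 s.
In years: 3.53×10^7 s / (3.156×10^7 s/year) = 1.12 years.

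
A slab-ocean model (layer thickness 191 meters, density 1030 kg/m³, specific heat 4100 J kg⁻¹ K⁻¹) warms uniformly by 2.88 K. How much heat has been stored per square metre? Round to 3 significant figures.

2.32×10^9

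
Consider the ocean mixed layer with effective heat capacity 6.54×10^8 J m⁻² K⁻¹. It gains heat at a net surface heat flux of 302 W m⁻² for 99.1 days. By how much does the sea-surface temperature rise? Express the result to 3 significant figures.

3.95 K

Areal heat capacity C = 6.54×10^8 J m⁻² K⁻¹ (given).
Net heat input Q = F Δt = 302 × (99.1 days × 86400 s/day) = 2.59×10^9 J/m².
ΔT = Q / C = 2.59×10^9 / 6.54×10^8 = 3.95 K.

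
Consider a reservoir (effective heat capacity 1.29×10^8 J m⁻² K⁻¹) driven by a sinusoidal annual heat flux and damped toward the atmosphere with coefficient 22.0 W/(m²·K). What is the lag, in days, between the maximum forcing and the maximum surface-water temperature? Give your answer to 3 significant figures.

50.1 days

Areal heat capacity C = 1.29×10^8 J m⁻² K⁻¹ (given).
ω = 2π / 3.15×10^7 s = 1.99×10^-7 s⁻¹.
Phase lag φ = arctan(Cω/λ) = arctan(25.7/22.0) = 0.863 rad.
Time lag = φ / ω = 0.863 / 1.99×10^-7 = 4.33×10^6 s = 50.1 days.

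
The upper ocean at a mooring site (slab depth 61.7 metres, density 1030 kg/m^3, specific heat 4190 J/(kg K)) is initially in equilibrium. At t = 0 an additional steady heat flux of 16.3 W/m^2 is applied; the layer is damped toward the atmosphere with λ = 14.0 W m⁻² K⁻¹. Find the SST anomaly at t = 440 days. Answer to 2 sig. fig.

Areal heat capacity C = ρ c_p D = 1030 × 4190 × 61.7 = 2.66×10^8 J/(m²·K).
τ = C / λ = 2.66×10^8 / 14.0 = 1.90×10^7 s.
Equilibrium anomaly ΔT_eq = F / λ = 16.3 / 14.0 = 1.16 K.
t = 440 days = 3.80×10^7 s, so t/τ = 2.00.
ΔT(t) = ΔT_eq (1 − e^(−t/τ)) = 1.16 × (1 − e^−2.00) = 1.01 K.

1.0 K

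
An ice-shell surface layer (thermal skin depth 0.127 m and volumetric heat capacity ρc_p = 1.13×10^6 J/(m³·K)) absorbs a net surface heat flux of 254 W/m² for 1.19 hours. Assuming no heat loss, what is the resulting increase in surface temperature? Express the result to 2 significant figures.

Areal heat capacity C = ρc_p × D = 1.13×10^6 × 0.127 = 1.44×10^5 J m⁻² K⁻¹.
Net heat input Q = F Δt = 254 × (1.19 hours × 3600 s/hour) = 1.09×10^6 J/m².
ΔT = Q / C = 1.09×10^6 / 1.44×10^5 = 7.58 K.

7.6 K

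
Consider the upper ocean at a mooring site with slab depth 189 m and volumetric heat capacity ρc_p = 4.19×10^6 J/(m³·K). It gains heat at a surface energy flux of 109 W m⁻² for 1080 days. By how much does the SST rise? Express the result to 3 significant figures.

12.8 K

Areal heat capacity C = ρc_p × D = 4.19×10^6 × 189 = 7.92×10^8 J/(m²·K).
Net heat input Q = F Δt = 109 × (1080 days × 86400 s/day) = 1.02×10^10 J/m².
ΔT = Q / C = 1.02×10^10 / 7.92×10^8 = 12.8 K.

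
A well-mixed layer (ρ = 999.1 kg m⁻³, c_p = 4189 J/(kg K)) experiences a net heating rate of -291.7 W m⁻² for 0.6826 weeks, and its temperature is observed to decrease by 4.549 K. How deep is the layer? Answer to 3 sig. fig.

Heat input Q = F Δt = -291.7 × 4.13×10^5 s = -1.20×10^8 J/m².
Required areal heat capacity C = Q / ΔT = 2.65×10^7 J/(m²·K).
Depth D = C / (ρ c_p) = 2.65×10^7 / (999.1 × 4189) = 6.33 m.

6.33 m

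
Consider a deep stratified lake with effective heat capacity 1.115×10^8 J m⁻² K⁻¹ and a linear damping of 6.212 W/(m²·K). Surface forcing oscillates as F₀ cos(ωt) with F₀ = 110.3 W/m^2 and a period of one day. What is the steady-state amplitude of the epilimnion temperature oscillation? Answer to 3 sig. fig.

Areal heat capacity C = 1.115×10^8 J m⁻² K⁻¹ (given).
Angular frequency ω = 2π / T = 2π / 86400 s = 7.27×10^-5 s⁻¹.
√((Cω)² + λ²) = √((8110)² + 6.212²) = 8110 W/(m²·K).
Amplitude A = F₀ / √((Cω)²+λ²) = 110.3 / 8110 = 0.0136 K.

0.0136 K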